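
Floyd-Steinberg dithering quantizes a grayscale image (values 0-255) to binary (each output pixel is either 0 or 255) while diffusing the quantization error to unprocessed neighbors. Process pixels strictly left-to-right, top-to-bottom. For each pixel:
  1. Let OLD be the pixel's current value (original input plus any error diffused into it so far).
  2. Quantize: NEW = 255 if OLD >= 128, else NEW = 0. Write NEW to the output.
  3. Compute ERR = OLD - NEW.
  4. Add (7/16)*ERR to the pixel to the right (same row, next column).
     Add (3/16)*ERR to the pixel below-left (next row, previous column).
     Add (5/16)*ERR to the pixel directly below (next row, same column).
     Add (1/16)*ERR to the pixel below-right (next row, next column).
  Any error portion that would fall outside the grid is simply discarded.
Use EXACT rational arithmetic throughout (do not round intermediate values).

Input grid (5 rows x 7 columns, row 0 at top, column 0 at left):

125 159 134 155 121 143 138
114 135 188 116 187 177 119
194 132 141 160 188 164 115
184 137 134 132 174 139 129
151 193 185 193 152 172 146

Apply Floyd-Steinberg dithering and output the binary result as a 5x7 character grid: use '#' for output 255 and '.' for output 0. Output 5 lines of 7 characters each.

(0,0): OLD=125 → NEW=0, ERR=125
(0,1): OLD=3419/16 → NEW=255, ERR=-661/16
(0,2): OLD=29677/256 → NEW=0, ERR=29677/256
(0,3): OLD=842619/4096 → NEW=255, ERR=-201861/4096
(0,4): OLD=6516829/65536 → NEW=0, ERR=6516829/65536
(0,5): OLD=195564171/1048576 → NEW=255, ERR=-71822709/1048576
(0,6): OLD=1812496845/16777216 → NEW=0, ERR=1812496845/16777216
(1,0): OLD=37201/256 → NEW=255, ERR=-28079/256
(1,1): OLD=212279/2048 → NEW=0, ERR=212279/2048
(1,2): OLD=16892035/65536 → NEW=255, ERR=180355/65536
(1,3): OLD=33474055/262144 → NEW=0, ERR=33474055/262144
(1,4): OLD=4328814709/16777216 → NEW=255, ERR=50624629/16777216
(1,5): OLD=24613715077/134217728 → NEW=255, ERR=-9611805563/134217728
(1,6): OLD=251574482219/2147483648 → NEW=0, ERR=251574482219/2147483648
(2,0): OLD=5870669/32768 → NEW=255, ERR=-2485171/32768
(2,1): OLD=130937119/1048576 → NEW=0, ERR=130937119/1048576
(2,2): OLD=3806951197/16777216 → NEW=255, ERR=-471238883/16777216
(2,3): OLD=25280371573/134217728 → NEW=255, ERR=-8945149067/134217728
(2,4): OLD=165719583493/1073741824 → NEW=255, ERR=-108084581627/1073741824
(2,5): OLD=4114071903703/34359738368 → NEW=0, ERR=4114071903703/34359738368
(2,6): OLD=109685758276433/549755813888 → NEW=255, ERR=-30501974265007/549755813888
(3,0): OLD=3082191741/16777216 → NEW=255, ERR=-1195998339/16777216
(3,1): OLD=18096257209/134217728 → NEW=255, ERR=-16129263431/134217728
(3,2): OLD=72966456763/1073741824 → NEW=0, ERR=72966456763/1073741824
(3,3): OLD=516572233389/4294967296 → NEW=0, ERR=516572233389/4294967296
(3,4): OLD=117344281175933/549755813888 → NEW=255, ERR=-22843451365507/549755813888
(3,5): OLD=622516647118279/4398046511104 → NEW=255, ERR=-498985213213241/4398046511104
(3,6): OLD=4891193739499673/70368744177664 → NEW=0, ERR=4891193739499673/70368744177664
(4,0): OLD=228042306995/2147483648 → NEW=0, ERR=228042306995/2147483648
(4,1): OLD=7222095532695/34359738368 → NEW=255, ERR=-1539637751145/34359738368
(4,2): OLD=110870636556345/549755813888 → NEW=255, ERR=-29317095985095/549755813888
(4,3): OLD=895930491262787/4398046511104 → NEW=255, ERR=-225571369068733/4398046511104
(4,4): OLD=3617662902127065/35184372088832 → NEW=0, ERR=3617662902127065/35184372088832
(4,5): OLD=216132866993365081/1125899906842624 → NEW=255, ERR=-70971609251504039/1125899906842624
(4,6): OLD=2396856202201225535/18014398509481984 → NEW=255, ERR=-2196815417716680385/18014398509481984
Row 0: .#.#.#.
Row 1: #.#.##.
Row 2: #.###.#
Row 3: ##..##.
Row 4: .###.##

Answer: .#.#.#.
#.#.##.
#.###.#
##..##.
.###.##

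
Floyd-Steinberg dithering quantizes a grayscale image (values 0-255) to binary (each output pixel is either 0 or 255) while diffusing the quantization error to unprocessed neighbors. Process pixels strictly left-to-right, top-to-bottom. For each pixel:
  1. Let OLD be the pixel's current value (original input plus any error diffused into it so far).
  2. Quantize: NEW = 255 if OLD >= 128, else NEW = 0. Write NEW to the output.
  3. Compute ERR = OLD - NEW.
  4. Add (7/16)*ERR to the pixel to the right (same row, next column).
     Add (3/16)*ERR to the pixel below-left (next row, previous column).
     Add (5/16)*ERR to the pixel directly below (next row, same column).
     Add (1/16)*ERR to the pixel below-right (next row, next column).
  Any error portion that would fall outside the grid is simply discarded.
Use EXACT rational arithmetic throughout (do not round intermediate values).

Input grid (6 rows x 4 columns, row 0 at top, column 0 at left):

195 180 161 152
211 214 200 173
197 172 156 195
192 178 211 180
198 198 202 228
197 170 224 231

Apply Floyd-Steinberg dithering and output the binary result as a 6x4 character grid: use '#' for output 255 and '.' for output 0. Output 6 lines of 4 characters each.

Answer: ##.#
####
#.#.
####
#.##
####

Derivation:
(0,0): OLD=195 → NEW=255, ERR=-60
(0,1): OLD=615/4 → NEW=255, ERR=-405/4
(0,2): OLD=7469/64 → NEW=0, ERR=7469/64
(0,3): OLD=207931/1024 → NEW=255, ERR=-53189/1024
(1,0): OLD=11089/64 → NEW=255, ERR=-5231/64
(1,1): OLD=84343/512 → NEW=255, ERR=-46217/512
(1,2): OLD=2964035/16384 → NEW=255, ERR=-1213885/16384
(1,3): OLD=34510661/262144 → NEW=255, ERR=-32336059/262144
(2,0): OLD=1265933/8192 → NEW=255, ERR=-823027/8192
(2,1): OLD=21190879/262144 → NEW=0, ERR=21190879/262144
(2,2): OLD=73108187/524288 → NEW=255, ERR=-60585253/524288
(2,3): OLD=849476879/8388608 → NEW=0, ERR=849476879/8388608
(3,0): OLD=737194685/4194304 → NEW=255, ERR=-332352835/4194304
(3,1): OLD=9438742371/67108864 → NEW=255, ERR=-7674017949/67108864
(3,2): OLD=159879147421/1073741824 → NEW=255, ERR=-113925017699/1073741824
(3,3): OLD=2714487933643/17179869184 → NEW=255, ERR=-1666378708277/17179869184
(4,0): OLD=162990600505/1073741824 → NEW=255, ERR=-110813564615/1073741824
(4,1): OLD=792570165675/8589934592 → NEW=0, ERR=792570165675/8589934592
(4,2): OLD=50543633386443/274877906944 → NEW=255, ERR=-19550232884277/274877906944
(4,3): OLD=703427873148669/4398046511104 → NEW=255, ERR=-418073987182851/4398046511104
(5,0): OLD=25020641746409/137438953472 → NEW=255, ERR=-10026291388951/137438953472
(5,1): OLD=647092082756095/4398046511104 → NEW=255, ERR=-474409777575425/4398046511104
(5,2): OLD=313415174540739/2199023255552 → NEW=255, ERR=-247335755625021/2199023255552
(5,3): OLD=10389305664227403/70368744177664 → NEW=255, ERR=-7554724101076917/70368744177664
Row 0: ##.#
Row 1: ####
Row 2: #.#.
Row 3: ####
Row 4: #.##
Row 5: ####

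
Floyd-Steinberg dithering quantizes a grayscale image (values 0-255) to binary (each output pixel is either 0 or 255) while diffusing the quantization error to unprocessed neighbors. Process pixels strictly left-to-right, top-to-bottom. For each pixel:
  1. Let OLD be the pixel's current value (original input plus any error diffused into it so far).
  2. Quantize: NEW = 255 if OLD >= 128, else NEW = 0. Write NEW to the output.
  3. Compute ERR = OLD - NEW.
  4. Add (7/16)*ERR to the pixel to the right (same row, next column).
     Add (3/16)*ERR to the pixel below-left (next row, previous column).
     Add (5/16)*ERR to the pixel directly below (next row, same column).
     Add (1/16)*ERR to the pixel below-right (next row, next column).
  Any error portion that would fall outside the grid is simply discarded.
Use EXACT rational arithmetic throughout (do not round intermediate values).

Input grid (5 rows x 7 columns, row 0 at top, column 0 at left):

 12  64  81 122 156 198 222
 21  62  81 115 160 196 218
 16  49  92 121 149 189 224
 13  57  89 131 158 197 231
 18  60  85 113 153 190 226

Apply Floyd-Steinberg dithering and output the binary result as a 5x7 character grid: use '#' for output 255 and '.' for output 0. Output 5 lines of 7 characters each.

(0,0): OLD=12 → NEW=0, ERR=12
(0,1): OLD=277/4 → NEW=0, ERR=277/4
(0,2): OLD=7123/64 → NEW=0, ERR=7123/64
(0,3): OLD=174789/1024 → NEW=255, ERR=-86331/1024
(0,4): OLD=1951587/16384 → NEW=0, ERR=1951587/16384
(0,5): OLD=65565621/262144 → NEW=255, ERR=-1281099/262144
(0,6): OLD=922167795/4194304 → NEW=255, ERR=-147379725/4194304
(1,0): OLD=2415/64 → NEW=0, ERR=2415/64
(1,1): OLD=62345/512 → NEW=0, ERR=62345/512
(1,2): OLD=2581693/16384 → NEW=255, ERR=-1596227/16384
(1,3): OLD=4936185/65536 → NEW=0, ERR=4936185/65536
(1,4): OLD=939484747/4194304 → NEW=255, ERR=-130062773/4194304
(1,5): OLD=6098938555/33554432 → NEW=255, ERR=-2457441605/33554432
(1,6): OLD=93776597909/536870912 → NEW=255, ERR=-43125484651/536870912
(2,0): OLD=414707/8192 → NEW=0, ERR=414707/8192
(2,1): OLD=24455713/262144 → NEW=0, ERR=24455713/262144
(2,2): OLD=520522659/4194304 → NEW=0, ERR=520522659/4194304
(2,3): OLD=6272293963/33554432 → NEW=255, ERR=-2284086197/33554432
(2,4): OLD=26978826747/268435456 → NEW=0, ERR=26978826747/268435456
(2,5): OLD=1658581395049/8589934592 → NEW=255, ERR=-531851925911/8589934592
(2,6): OLD=22984218273391/137438953472 → NEW=255, ERR=-12062714861969/137438953472
(3,0): OLD=194246211/4194304 → NEW=0, ERR=194246211/4194304
(3,1): OLD=4457641863/33554432 → NEW=255, ERR=-4098738297/33554432
(3,2): OLD=18094661061/268435456 → NEW=0, ERR=18094661061/268435456
(3,3): OLD=178047456435/1073741824 → NEW=255, ERR=-95756708685/1073741824
(3,4): OLD=18489309397571/137438953472 → NEW=255, ERR=-16557623737789/137438953472
(3,5): OLD=126190537907449/1099511627776 → NEW=0, ERR=126190537907449/1099511627776
(3,6): OLD=4396543100616871/17592186044416 → NEW=255, ERR=-89464340709209/17592186044416
(4,0): OLD=5137309965/536870912 → NEW=0, ERR=5137309965/536870912
(4,1): OLD=356889662889/8589934592 → NEW=0, ERR=356889662889/8589934592
(4,2): OLD=13728246442631/137438953472 → NEW=0, ERR=13728246442631/137438953472
(4,3): OLD=121447327333629/1099511627776 → NEW=0, ERR=121447327333629/1099511627776
(4,4): OLD=1579973775324199/8796093022208 → NEW=255, ERR=-663029945338841/8796093022208
(4,5): OLD=51905300512312167/281474976710656 → NEW=255, ERR=-19870818548905113/281474976710656
(4,6): OLD=903865416390966529/4503599627370496 → NEW=255, ERR=-244552488588509951/4503599627370496
Row 0: ...#.##
Row 1: ..#.###
Row 2: ...#.##
Row 3: .#.##.#
Row 4: ....###

Answer: ...#.##
..#.###
...#.##
.#.##.#
....###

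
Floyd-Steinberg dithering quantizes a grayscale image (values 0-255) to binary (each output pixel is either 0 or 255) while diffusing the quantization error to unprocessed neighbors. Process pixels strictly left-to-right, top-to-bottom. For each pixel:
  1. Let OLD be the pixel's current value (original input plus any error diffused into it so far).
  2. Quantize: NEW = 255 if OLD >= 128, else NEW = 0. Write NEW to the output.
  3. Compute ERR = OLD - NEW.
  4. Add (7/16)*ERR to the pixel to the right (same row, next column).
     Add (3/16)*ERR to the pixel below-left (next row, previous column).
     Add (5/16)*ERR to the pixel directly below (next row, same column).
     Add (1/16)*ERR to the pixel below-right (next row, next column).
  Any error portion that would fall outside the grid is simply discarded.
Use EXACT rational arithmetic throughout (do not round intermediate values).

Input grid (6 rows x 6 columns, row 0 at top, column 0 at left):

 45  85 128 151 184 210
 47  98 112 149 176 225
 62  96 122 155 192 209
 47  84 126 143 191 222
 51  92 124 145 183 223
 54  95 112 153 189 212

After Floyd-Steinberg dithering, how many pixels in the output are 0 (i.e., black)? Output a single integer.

(0,0): OLD=45 → NEW=0, ERR=45
(0,1): OLD=1675/16 → NEW=0, ERR=1675/16
(0,2): OLD=44493/256 → NEW=255, ERR=-20787/256
(0,3): OLD=472987/4096 → NEW=0, ERR=472987/4096
(0,4): OLD=15369533/65536 → NEW=255, ERR=-1342147/65536
(0,5): OLD=210805931/1048576 → NEW=255, ERR=-56580949/1048576
(1,0): OLD=20657/256 → NEW=0, ERR=20657/256
(1,1): OLD=314583/2048 → NEW=255, ERR=-207657/2048
(1,2): OLD=4617635/65536 → NEW=0, ERR=4617635/65536
(1,3): OLD=54263079/262144 → NEW=255, ERR=-12583641/262144
(1,4): OLD=2444418133/16777216 → NEW=255, ERR=-1833771947/16777216
(1,5): OLD=42691508419/268435456 → NEW=255, ERR=-25759532861/268435456
(2,0): OLD=2234925/32768 → NEW=0, ERR=2234925/32768
(2,1): OLD=117868223/1048576 → NEW=0, ERR=117868223/1048576
(2,2): OLD=2983984637/16777216 → NEW=255, ERR=-1294205443/16777216
(2,3): OLD=12101045589/134217728 → NEW=0, ERR=12101045589/134217728
(2,4): OLD=757182356351/4294967296 → NEW=255, ERR=-338034304129/4294967296
(2,5): OLD=9465922261609/68719476736 → NEW=255, ERR=-8057544306071/68719476736
(3,0): OLD=1499721821/16777216 → NEW=0, ERR=1499721821/16777216
(3,1): OLD=19868877081/134217728 → NEW=255, ERR=-14356643559/134217728
(3,2): OLD=84854243163/1073741824 → NEW=0, ERR=84854243163/1073741824
(3,3): OLD=12793551770257/68719476736 → NEW=255, ERR=-4729914797423/68719476736
(3,4): OLD=65938837708145/549755813888 → NEW=0, ERR=65938837708145/549755813888
(3,5): OLD=2048734351715839/8796093022208 → NEW=255, ERR=-194269368947201/8796093022208
(4,0): OLD=126440608211/2147483648 → NEW=0, ERR=126440608211/2147483648
(4,1): OLD=3598738554679/34359738368 → NEW=0, ERR=3598738554679/34359738368
(4,2): OLD=192334793527413/1099511627776 → NEW=255, ERR=-88040671555467/1099511627776
(4,3): OLD=2038712863005993/17592186044416 → NEW=0, ERR=2038712863005993/17592186044416
(4,4): OLD=73954650410571705/281474976710656 → NEW=255, ERR=2178531349354425/281474976710656
(4,5): OLD=1022230022224119663/4503599627370496 → NEW=255, ERR=-126187882755356817/4503599627370496
(5,0): OLD=50598278270869/549755813888 → NEW=0, ERR=50598278270869/549755813888
(5,1): OLD=2756047315497957/17592186044416 → NEW=255, ERR=-1729960125828123/17592186044416
(5,2): OLD=10165457757686439/140737488355328 → NEW=0, ERR=10165457757686439/140737488355328
(5,3): OLD=978461362765639197/4503599627370496 → NEW=255, ERR=-169956542213837283/4503599627370496
(5,4): OLD=1593352353785417085/9007199254740992 → NEW=255, ERR=-703483456173535875/9007199254740992
(5,5): OLD=24435869854492467169/144115188075855872 → NEW=255, ERR=-12313503104850780191/144115188075855872
Output grid:
  Row 0: ..#.##  (3 black, running=3)
  Row 1: .#.###  (2 black, running=5)
  Row 2: ..#.##  (3 black, running=8)
  Row 3: .#.#.#  (3 black, running=11)
  Row 4: ..#.##  (3 black, running=14)
  Row 5: .#.###  (2 black, running=16)

Answer: 16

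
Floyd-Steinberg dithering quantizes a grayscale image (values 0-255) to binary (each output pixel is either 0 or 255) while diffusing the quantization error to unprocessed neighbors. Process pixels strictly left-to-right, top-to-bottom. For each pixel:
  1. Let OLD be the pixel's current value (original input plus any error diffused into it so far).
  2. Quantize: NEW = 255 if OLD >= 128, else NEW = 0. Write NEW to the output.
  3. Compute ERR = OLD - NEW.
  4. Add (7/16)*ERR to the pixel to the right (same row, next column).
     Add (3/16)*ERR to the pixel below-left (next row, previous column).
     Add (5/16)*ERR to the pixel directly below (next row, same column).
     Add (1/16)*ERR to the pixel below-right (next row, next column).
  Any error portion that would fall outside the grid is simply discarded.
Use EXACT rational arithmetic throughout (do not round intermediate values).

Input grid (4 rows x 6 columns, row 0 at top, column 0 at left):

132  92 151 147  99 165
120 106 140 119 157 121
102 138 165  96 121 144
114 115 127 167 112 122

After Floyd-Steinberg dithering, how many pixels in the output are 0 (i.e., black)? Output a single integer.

(0,0): OLD=132 → NEW=255, ERR=-123
(0,1): OLD=611/16 → NEW=0, ERR=611/16
(0,2): OLD=42933/256 → NEW=255, ERR=-22347/256
(0,3): OLD=445683/4096 → NEW=0, ERR=445683/4096
(0,4): OLD=9607845/65536 → NEW=255, ERR=-7103835/65536
(0,5): OLD=123288195/1048576 → NEW=0, ERR=123288195/1048576
(1,0): OLD=22713/256 → NEW=0, ERR=22713/256
(1,1): OLD=271759/2048 → NEW=255, ERR=-250481/2048
(1,2): OLD=5374011/65536 → NEW=0, ERR=5374011/65536
(1,3): OLD=42755231/262144 → NEW=255, ERR=-24091489/262144
(1,4): OLD=1875113853/16777216 → NEW=0, ERR=1875113853/16777216
(1,5): OLD=53650960987/268435456 → NEW=255, ERR=-14800080293/268435456
(2,0): OLD=3499413/32768 → NEW=0, ERR=3499413/32768
(2,1): OLD=175554871/1048576 → NEW=255, ERR=-91832009/1048576
(2,2): OLD=2137993317/16777216 → NEW=0, ERR=2137993317/16777216
(2,3): OLD=20013784445/134217728 → NEW=255, ERR=-14211736195/134217728
(2,4): OLD=401665918711/4294967296 → NEW=0, ERR=401665918711/4294967296
(2,5): OLD=12003288803889/68719476736 → NEW=255, ERR=-5520177763791/68719476736
(3,0): OLD=2197012677/16777216 → NEW=255, ERR=-2081177403/16777216
(3,1): OLD=8580477153/134217728 → NEW=0, ERR=8580477153/134217728
(3,2): OLD=181961895155/1073741824 → NEW=255, ERR=-91842269965/1073741824
(3,3): OLD=8383015309977/68719476736 → NEW=0, ERR=8383015309977/68719476736
(3,4): OLD=95061370377209/549755813888 → NEW=255, ERR=-45126362164231/549755813888
(3,5): OLD=587844940603127/8796093022208 → NEW=0, ERR=587844940603127/8796093022208
Output grid:
  Row 0: #.#.#.  (3 black, running=3)
  Row 1: .#.#.#  (3 black, running=6)
  Row 2: .#.#.#  (3 black, running=9)
  Row 3: #.#.#.  (3 black, running=12)

Answer: 12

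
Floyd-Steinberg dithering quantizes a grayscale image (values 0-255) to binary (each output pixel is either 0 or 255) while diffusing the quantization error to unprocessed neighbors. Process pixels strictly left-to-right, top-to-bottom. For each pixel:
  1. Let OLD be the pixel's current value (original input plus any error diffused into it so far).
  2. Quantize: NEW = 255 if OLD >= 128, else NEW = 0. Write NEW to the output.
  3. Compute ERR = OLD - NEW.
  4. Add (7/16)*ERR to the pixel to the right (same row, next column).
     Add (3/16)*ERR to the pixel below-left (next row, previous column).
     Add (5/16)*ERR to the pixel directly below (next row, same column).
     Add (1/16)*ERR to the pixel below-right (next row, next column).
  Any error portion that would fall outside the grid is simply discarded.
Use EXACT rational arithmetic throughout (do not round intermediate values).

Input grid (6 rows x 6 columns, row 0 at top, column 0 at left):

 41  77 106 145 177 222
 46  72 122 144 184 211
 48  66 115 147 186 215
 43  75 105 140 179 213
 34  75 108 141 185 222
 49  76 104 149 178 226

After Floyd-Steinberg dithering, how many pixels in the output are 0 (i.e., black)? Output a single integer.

(0,0): OLD=41 → NEW=0, ERR=41
(0,1): OLD=1519/16 → NEW=0, ERR=1519/16
(0,2): OLD=37769/256 → NEW=255, ERR=-27511/256
(0,3): OLD=401343/4096 → NEW=0, ERR=401343/4096
(0,4): OLD=14409273/65536 → NEW=255, ERR=-2302407/65536
(0,5): OLD=216667023/1048576 → NEW=255, ERR=-50719857/1048576
(1,0): OLD=19613/256 → NEW=0, ERR=19613/256
(1,1): OLD=240843/2048 → NEW=0, ERR=240843/2048
(1,2): OLD=10759207/65536 → NEW=255, ERR=-5952473/65536
(1,3): OLD=31871259/262144 → NEW=0, ERR=31871259/262144
(1,4): OLD=3745794673/16777216 → NEW=255, ERR=-532395407/16777216
(1,5): OLD=48266108615/268435456 → NEW=255, ERR=-20184932665/268435456
(2,0): OLD=3079913/32768 → NEW=0, ERR=3079913/32768
(2,1): OLD=138023187/1048576 → NEW=255, ERR=-129363693/1048576
(2,2): OLD=1053402873/16777216 → NEW=0, ERR=1053402873/16777216
(2,3): OLD=26955807857/134217728 → NEW=255, ERR=-7269712783/134217728
(2,4): OLD=626577676755/4294967296 → NEW=255, ERR=-468638983725/4294967296
(2,5): OLD=9743126774773/68719476736 → NEW=255, ERR=-7780339792907/68719476736
(3,0): OLD=826115289/16777216 → NEW=0, ERR=826115289/16777216
(3,1): OLD=10151747429/134217728 → NEW=0, ERR=10151747429/134217728
(3,2): OLD=150158219455/1073741824 → NEW=255, ERR=-123645945665/1073741824
(3,3): OLD=3859240403453/68719476736 → NEW=0, ERR=3859240403453/68719476736
(3,4): OLD=79636516587229/549755813888 → NEW=255, ERR=-60551215954211/549755813888
(3,5): OLD=1078509920417747/8796093022208 → NEW=0, ERR=1078509920417747/8796093022208
(4,0): OLD=136514297879/2147483648 → NEW=0, ERR=136514297879/2147483648
(4,1): OLD=3708587340075/34359738368 → NEW=0, ERR=3708587340075/34359738368
(4,2): OLD=147876191842065/1099511627776 → NEW=255, ERR=-132499273240815/1099511627776
(4,3): OLD=1371821807766965/17592186044416 → NEW=0, ERR=1371821807766965/17592186044416
(4,4): OLD=59446453858956805/281474976710656 → NEW=255, ERR=-12329665202260475/281474976710656
(4,5): OLD=1055050825558710275/4503599627370496 → NEW=255, ERR=-93367079420766205/4503599627370496
(5,0): OLD=48984940731057/549755813888 → NEW=0, ERR=48984940731057/549755813888
(5,1): OLD=2288566784814017/17592186044416 → NEW=255, ERR=-2197440656512063/17592186044416
(5,2): OLD=4652816632238939/140737488355328 → NEW=0, ERR=4652816632238939/140737488355328
(5,3): OLD=775012712394476185/4503599627370496 → NEW=255, ERR=-373405192585000295/4503599627370496
(5,4): OLD=1162140914875172121/9007199254740992 → NEW=255, ERR=-1134694895083780839/9007199254740992
(5,5): OLD=23298948158876963949/144115188075855872 → NEW=255, ERR=-13450424800466283411/144115188075855872
Output grid:
  Row 0: ..#.##  (3 black, running=3)
  Row 1: ..#.##  (3 black, running=6)
  Row 2: .#.###  (2 black, running=8)
  Row 3: ..#.#.  (4 black, running=12)
  Row 4: ..#.##  (3 black, running=15)
  Row 5: .#.###  (2 black, running=17)

Answer: 17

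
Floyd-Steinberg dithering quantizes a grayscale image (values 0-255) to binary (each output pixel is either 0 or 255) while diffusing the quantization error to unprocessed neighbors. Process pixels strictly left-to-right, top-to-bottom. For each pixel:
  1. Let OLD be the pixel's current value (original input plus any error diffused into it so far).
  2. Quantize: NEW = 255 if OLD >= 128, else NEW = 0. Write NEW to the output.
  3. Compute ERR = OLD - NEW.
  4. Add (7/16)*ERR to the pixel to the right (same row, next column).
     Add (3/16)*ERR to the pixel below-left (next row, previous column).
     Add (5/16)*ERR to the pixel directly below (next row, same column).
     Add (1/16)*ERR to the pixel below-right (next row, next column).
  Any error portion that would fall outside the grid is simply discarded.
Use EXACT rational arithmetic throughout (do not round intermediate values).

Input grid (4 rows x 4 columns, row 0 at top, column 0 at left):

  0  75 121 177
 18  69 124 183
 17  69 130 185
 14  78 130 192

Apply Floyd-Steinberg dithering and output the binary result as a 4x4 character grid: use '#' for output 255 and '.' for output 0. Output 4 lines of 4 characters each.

(0,0): OLD=0 → NEW=0, ERR=0
(0,1): OLD=75 → NEW=0, ERR=75
(0,2): OLD=2461/16 → NEW=255, ERR=-1619/16
(0,3): OLD=33979/256 → NEW=255, ERR=-31301/256
(1,0): OLD=513/16 → NEW=0, ERR=513/16
(1,1): OLD=11199/128 → NEW=0, ERR=11199/128
(1,2): OLD=460467/4096 → NEW=0, ERR=460467/4096
(1,3): OLD=12297813/65536 → NEW=255, ERR=-4413867/65536
(2,0): OLD=88933/2048 → NEW=0, ERR=88933/2048
(2,1): OLD=9071615/65536 → NEW=255, ERR=-7640065/65536
(2,2): OLD=14020509/131072 → NEW=0, ERR=14020509/131072
(2,3): OLD=456712957/2097152 → NEW=255, ERR=-78060803/2097152
(3,0): OLD=5989149/1048576 → NEW=0, ERR=5989149/1048576
(3,1): OLD=1121367603/16777216 → NEW=0, ERR=1121367603/16777216
(3,2): OLD=47889992349/268435456 → NEW=255, ERR=-20561048931/268435456
(3,3): OLD=659461466827/4294967296 → NEW=255, ERR=-435755193653/4294967296
Row 0: ..##
Row 1: ...#
Row 2: .#.#
Row 3: ..##

Answer: ..##
...#
.#.#
..##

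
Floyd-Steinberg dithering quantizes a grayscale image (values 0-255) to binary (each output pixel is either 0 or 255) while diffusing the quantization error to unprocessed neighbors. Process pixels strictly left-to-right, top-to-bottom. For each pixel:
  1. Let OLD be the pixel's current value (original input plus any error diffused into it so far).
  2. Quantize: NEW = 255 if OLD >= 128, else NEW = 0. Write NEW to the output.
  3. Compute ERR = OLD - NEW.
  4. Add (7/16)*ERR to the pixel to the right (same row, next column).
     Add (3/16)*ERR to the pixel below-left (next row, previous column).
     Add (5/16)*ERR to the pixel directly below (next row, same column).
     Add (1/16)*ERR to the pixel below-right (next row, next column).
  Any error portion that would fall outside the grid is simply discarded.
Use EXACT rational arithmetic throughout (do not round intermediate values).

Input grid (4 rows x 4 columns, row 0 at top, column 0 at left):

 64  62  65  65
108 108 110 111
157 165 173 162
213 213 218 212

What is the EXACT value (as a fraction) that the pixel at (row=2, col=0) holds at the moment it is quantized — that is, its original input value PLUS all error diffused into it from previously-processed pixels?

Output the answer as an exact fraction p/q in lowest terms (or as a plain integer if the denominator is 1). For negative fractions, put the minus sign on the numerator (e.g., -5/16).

(0,0): OLD=64 → NEW=0, ERR=64
(0,1): OLD=90 → NEW=0, ERR=90
(0,2): OLD=835/8 → NEW=0, ERR=835/8
(0,3): OLD=14165/128 → NEW=0, ERR=14165/128
(1,0): OLD=1159/8 → NEW=255, ERR=-881/8
(1,1): OLD=7137/64 → NEW=0, ERR=7137/64
(1,2): OLD=446013/2048 → NEW=255, ERR=-76227/2048
(1,3): OLD=4450619/32768 → NEW=255, ERR=-3905221/32768
(2,0): OLD=146939/1024 → NEW=255, ERR=-114181/1024
Target (2,0): original=157, with diffused error = 146939/1024

Answer: 146939/1024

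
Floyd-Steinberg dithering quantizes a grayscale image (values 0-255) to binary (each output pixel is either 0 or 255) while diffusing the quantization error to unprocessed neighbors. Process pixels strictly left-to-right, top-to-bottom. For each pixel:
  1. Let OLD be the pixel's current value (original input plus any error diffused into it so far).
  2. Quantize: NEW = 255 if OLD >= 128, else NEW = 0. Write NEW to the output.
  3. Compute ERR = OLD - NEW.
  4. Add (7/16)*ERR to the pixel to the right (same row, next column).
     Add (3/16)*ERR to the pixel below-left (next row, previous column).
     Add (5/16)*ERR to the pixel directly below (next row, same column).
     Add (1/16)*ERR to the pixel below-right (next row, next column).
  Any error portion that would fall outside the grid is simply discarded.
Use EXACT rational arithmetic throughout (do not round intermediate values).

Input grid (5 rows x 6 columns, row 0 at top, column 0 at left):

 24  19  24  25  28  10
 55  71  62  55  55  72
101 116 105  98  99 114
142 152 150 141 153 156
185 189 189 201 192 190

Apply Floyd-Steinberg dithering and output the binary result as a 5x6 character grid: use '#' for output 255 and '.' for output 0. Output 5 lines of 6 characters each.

Answer: ......
..#...
#..#.#
.##.##
#####.

Derivation:
(0,0): OLD=24 → NEW=0, ERR=24
(0,1): OLD=59/2 → NEW=0, ERR=59/2
(0,2): OLD=1181/32 → NEW=0, ERR=1181/32
(0,3): OLD=21067/512 → NEW=0, ERR=21067/512
(0,4): OLD=376845/8192 → NEW=0, ERR=376845/8192
(0,5): OLD=3948635/131072 → NEW=0, ERR=3948635/131072
(1,0): OLD=2177/32 → NEW=0, ERR=2177/32
(1,1): OLD=30311/256 → NEW=0, ERR=30311/256
(1,2): OLD=1105043/8192 → NEW=255, ERR=-983917/8192
(1,3): OLD=859943/32768 → NEW=0, ERR=859943/32768
(1,4): OLD=186808421/2097152 → NEW=0, ERR=186808421/2097152
(1,5): OLD=4135941171/33554432 → NEW=0, ERR=4135941171/33554432
(2,0): OLD=591709/4096 → NEW=255, ERR=-452771/4096
(2,1): OLD=11320879/131072 → NEW=0, ERR=11320879/131072
(2,2): OLD=246572301/2097152 → NEW=0, ERR=246572301/2097152
(2,3): OLD=2799032357/16777216 → NEW=255, ERR=-1479157723/16777216
(2,4): OLD=60675090991/536870912 → NEW=0, ERR=60675090991/536870912
(2,5): OLD=1782676429881/8589934592 → NEW=255, ERR=-407756891079/8589934592
(3,0): OLD=259314861/2097152 → NEW=0, ERR=259314861/2097152
(3,1): OLD=4164523081/16777216 → NEW=255, ERR=-113666999/16777216
(3,2): OLD=23172070395/134217728 → NEW=255, ERR=-11053450245/134217728
(3,3): OLD=910166716961/8589934592 → NEW=0, ERR=910166716961/8589934592
(3,4): OLD=15136367375905/68719476736 → NEW=255, ERR=-2387099191775/68719476736
(3,5): OLD=146270255594319/1099511627776 → NEW=255, ERR=-134105209488561/1099511627776
(4,0): OLD=59692152803/268435456 → NEW=255, ERR=-8758888477/268435456
(4,1): OLD=708214840423/4294967296 → NEW=255, ERR=-387001820057/4294967296
(4,2): OLD=19693135294405/137438953472 → NEW=255, ERR=-15353797840955/137438953472
(4,3): OLD=381699098634617/2199023255552 → NEW=255, ERR=-179051831531143/2199023255552
(4,4): OLD=4548472172264393/35184372088832 → NEW=255, ERR=-4423542710387767/35184372088832
(4,5): OLD=53316663872976351/562949953421312 → NEW=0, ERR=53316663872976351/562949953421312
Row 0: ......
Row 1: ..#...
Row 2: #..#.#
Row 3: .##.##
Row 4: #####.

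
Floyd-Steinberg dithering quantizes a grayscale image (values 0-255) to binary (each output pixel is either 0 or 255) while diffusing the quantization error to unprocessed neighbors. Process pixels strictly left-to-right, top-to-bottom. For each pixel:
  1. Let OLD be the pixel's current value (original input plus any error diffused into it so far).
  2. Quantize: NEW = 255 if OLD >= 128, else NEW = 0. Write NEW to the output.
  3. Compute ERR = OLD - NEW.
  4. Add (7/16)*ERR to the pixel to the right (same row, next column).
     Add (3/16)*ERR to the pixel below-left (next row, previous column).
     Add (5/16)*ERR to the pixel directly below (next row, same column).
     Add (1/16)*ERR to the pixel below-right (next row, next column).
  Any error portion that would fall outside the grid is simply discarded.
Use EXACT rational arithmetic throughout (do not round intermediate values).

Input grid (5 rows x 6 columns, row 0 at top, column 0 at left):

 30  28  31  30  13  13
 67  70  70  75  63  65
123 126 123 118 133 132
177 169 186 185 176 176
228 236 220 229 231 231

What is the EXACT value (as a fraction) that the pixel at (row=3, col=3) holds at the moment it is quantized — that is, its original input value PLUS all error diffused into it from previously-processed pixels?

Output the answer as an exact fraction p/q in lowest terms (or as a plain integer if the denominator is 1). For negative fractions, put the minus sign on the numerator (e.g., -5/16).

Answer: 4721007049131/34359738368

Derivation:
(0,0): OLD=30 → NEW=0, ERR=30
(0,1): OLD=329/8 → NEW=0, ERR=329/8
(0,2): OLD=6271/128 → NEW=0, ERR=6271/128
(0,3): OLD=105337/2048 → NEW=0, ERR=105337/2048
(0,4): OLD=1163343/32768 → NEW=0, ERR=1163343/32768
(0,5): OLD=14959145/524288 → NEW=0, ERR=14959145/524288
(1,0): OLD=10763/128 → NEW=0, ERR=10763/128
(1,1): OLD=133837/1024 → NEW=255, ERR=-127283/1024
(1,2): OLD=1413713/32768 → NEW=0, ERR=1413713/32768
(1,3): OLD=15684989/131072 → NEW=0, ERR=15684989/131072
(1,4): OLD=1132573143/8388608 → NEW=255, ERR=-1006521897/8388608
(1,5): OLD=3173046449/134217728 → NEW=0, ERR=3173046449/134217728
(2,0): OLD=2063903/16384 → NEW=0, ERR=2063903/16384
(2,1): OLD=81586117/524288 → NEW=255, ERR=-52107323/524288
(2,2): OLD=903195535/8388608 → NEW=0, ERR=903195535/8388608
(2,3): OLD=12260800983/67108864 → NEW=255, ERR=-4851959337/67108864
(2,4): OLD=162746710789/2147483648 → NEW=0, ERR=162746710789/2147483648
(2,5): OLD=5670886550387/34359738368 → NEW=255, ERR=-3090846733453/34359738368
(3,0): OLD=1658686127/8388608 → NEW=255, ERR=-480408913/8388608
(3,1): OLD=9458826371/67108864 → NEW=255, ERR=-7653933949/67108864
(3,2): OLD=80520323833/536870912 → NEW=255, ERR=-56381758727/536870912
(3,3): OLD=4721007049131/34359738368 → NEW=255, ERR=-4040726234709/34359738368
Target (3,3): original=185, with diffused error = 4721007049131/34359738368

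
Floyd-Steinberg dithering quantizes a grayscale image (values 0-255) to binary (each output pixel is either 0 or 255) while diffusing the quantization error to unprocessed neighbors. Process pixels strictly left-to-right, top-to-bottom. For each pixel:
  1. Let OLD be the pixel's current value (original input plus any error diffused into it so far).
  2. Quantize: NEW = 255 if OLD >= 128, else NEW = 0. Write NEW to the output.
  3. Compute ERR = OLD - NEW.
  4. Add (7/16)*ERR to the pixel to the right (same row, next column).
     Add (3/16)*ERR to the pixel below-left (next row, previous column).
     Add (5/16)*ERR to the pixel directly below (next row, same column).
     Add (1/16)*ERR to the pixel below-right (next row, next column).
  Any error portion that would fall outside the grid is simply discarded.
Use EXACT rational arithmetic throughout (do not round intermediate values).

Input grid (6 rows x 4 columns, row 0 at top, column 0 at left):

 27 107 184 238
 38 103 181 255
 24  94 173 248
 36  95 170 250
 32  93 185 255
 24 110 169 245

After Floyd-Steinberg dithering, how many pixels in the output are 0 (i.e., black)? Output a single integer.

(0,0): OLD=27 → NEW=0, ERR=27
(0,1): OLD=1901/16 → NEW=0, ERR=1901/16
(0,2): OLD=60411/256 → NEW=255, ERR=-4869/256
(0,3): OLD=940765/4096 → NEW=255, ERR=-103715/4096
(1,0): OLD=17591/256 → NEW=0, ERR=17591/256
(1,1): OLD=344705/2048 → NEW=255, ERR=-177535/2048
(1,2): OLD=9162517/65536 → NEW=255, ERR=-7549163/65536
(1,3): OLD=204999075/1048576 → NEW=255, ERR=-62387805/1048576
(2,0): OLD=957467/32768 → NEW=0, ERR=957467/32768
(2,1): OLD=65420889/1048576 → NEW=0, ERR=65420889/1048576
(2,2): OLD=309801277/2097152 → NEW=255, ERR=-224972483/2097152
(2,3): OLD=5881240489/33554432 → NEW=255, ERR=-2675139671/33554432
(3,0): OLD=953437163/16777216 → NEW=0, ERR=953437163/16777216
(3,1): OLD=32499983093/268435456 → NEW=0, ERR=32499983093/268435456
(3,2): OLD=766206328331/4294967296 → NEW=255, ERR=-329010332149/4294967296
(3,3): OLD=12703963824333/68719476736 → NEW=255, ERR=-4819502743347/68719476736
(4,0): OLD=311213875791/4294967296 → NEW=0, ERR=311213875791/4294967296
(4,1): OLD=5213228015853/34359738368 → NEW=255, ERR=-3548505267987/34359738368
(4,2): OLD=121271238256589/1099511627776 → NEW=0, ERR=121271238256589/1099511627776
(4,3): OLD=4865119244624299/17592186044416 → NEW=255, ERR=379111803298219/17592186044416
(5,0): OLD=14997178760991/549755813888 → NEW=0, ERR=14997178760991/549755813888
(5,1): OLD=2020824591633977/17592186044416 → NEW=0, ERR=2020824591633977/17592186044416
(5,2): OLD=2210538843085973/8796093022208 → NEW=255, ERR=-32464877577067/8796093022208
(5,3): OLD=72342759836628301/281474976710656 → NEW=255, ERR=566640775411021/281474976710656
Output grid:
  Row 0: ..##  (2 black, running=2)
  Row 1: .###  (1 black, running=3)
  Row 2: ..##  (2 black, running=5)
  Row 3: ..##  (2 black, running=7)
  Row 4: .#.#  (2 black, running=9)
  Row 5: ..##  (2 black, running=11)

Answer: 11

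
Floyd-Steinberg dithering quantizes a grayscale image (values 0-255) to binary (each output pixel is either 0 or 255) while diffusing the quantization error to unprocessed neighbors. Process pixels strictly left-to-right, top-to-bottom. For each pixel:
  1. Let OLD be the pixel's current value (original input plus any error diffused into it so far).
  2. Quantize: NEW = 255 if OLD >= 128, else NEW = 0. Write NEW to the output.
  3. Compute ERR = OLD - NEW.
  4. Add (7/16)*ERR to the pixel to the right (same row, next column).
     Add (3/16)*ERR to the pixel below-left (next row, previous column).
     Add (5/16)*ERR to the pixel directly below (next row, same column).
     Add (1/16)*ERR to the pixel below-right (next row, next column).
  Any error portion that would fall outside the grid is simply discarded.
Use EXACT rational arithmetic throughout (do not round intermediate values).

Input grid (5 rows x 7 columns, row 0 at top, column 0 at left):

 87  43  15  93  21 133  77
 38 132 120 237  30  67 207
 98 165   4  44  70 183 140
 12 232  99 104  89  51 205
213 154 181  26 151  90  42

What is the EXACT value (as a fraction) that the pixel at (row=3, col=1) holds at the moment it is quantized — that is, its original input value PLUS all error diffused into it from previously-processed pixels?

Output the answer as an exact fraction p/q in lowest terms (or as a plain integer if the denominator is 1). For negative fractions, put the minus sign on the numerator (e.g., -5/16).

(0,0): OLD=87 → NEW=0, ERR=87
(0,1): OLD=1297/16 → NEW=0, ERR=1297/16
(0,2): OLD=12919/256 → NEW=0, ERR=12919/256
(0,3): OLD=471361/4096 → NEW=0, ERR=471361/4096
(0,4): OLD=4675783/65536 → NEW=0, ERR=4675783/65536
(0,5): OLD=172191089/1048576 → NEW=255, ERR=-95195791/1048576
(0,6): OLD=625475095/16777216 → NEW=0, ERR=625475095/16777216
(1,0): OLD=20579/256 → NEW=0, ERR=20579/256
(1,1): OLD=424757/2048 → NEW=255, ERR=-97483/2048
(1,2): OLD=9279193/65536 → NEW=255, ERR=-7432487/65536
(1,3): OLD=62882149/262144 → NEW=255, ERR=-3964571/262144
(1,4): OLD=601452175/16777216 → NEW=0, ERR=601452175/16777216
(1,5): OLD=8826551615/134217728 → NEW=0, ERR=8826551615/134217728
(1,6): OLD=519148918993/2147483648 → NEW=255, ERR=-28459411247/2147483648
(2,0): OLD=3741975/32768 → NEW=0, ERR=3741975/32768
(2,1): OLD=192776173/1048576 → NEW=255, ERR=-74610707/1048576
(2,2): OLD=-1147251193/16777216 → NEW=0, ERR=-1147251193/16777216
(2,3): OLD=1206689423/134217728 → NEW=0, ERR=1206689423/134217728
(2,4): OLD=103639281407/1073741824 → NEW=0, ERR=103639281407/1073741824
(2,5): OLD=8436513834901/34359738368 → NEW=255, ERR=-325219448939/34359738368
(2,6): OLD=74672122115427/549755813888 → NEW=255, ERR=-65515610426013/549755813888
(3,0): OLD=576210471/16777216 → NEW=0, ERR=576210471/16777216
(3,1): OLD=29407890075/134217728 → NEW=255, ERR=-4817630565/134217728
Target (3,1): original=232, with diffused error = 29407890075/134217728

Answer: 29407890075/134217728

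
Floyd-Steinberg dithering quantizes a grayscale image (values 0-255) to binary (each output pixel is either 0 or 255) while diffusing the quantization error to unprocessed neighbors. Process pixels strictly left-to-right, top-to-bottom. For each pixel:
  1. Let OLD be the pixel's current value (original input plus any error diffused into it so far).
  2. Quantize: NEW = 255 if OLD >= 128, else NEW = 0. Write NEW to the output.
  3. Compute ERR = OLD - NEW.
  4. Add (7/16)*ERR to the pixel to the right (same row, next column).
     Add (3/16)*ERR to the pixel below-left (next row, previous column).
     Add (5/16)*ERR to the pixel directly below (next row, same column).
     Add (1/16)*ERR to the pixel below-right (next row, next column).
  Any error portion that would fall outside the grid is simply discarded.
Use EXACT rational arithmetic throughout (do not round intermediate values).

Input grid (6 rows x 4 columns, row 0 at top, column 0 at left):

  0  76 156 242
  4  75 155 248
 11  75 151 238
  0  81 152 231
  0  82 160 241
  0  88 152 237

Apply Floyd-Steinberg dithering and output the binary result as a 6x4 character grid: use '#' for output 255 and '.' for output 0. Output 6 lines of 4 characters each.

(0,0): OLD=0 → NEW=0, ERR=0
(0,1): OLD=76 → NEW=0, ERR=76
(0,2): OLD=757/4 → NEW=255, ERR=-263/4
(0,3): OLD=13647/64 → NEW=255, ERR=-2673/64
(1,0): OLD=73/4 → NEW=0, ERR=73/4
(1,1): OLD=3021/32 → NEW=0, ERR=3021/32
(1,2): OLD=176819/1024 → NEW=255, ERR=-84301/1024
(1,3): OLD=3191957/16384 → NEW=255, ERR=-985963/16384
(2,0): OLD=17615/512 → NEW=0, ERR=17615/512
(2,1): OLD=1724555/16384 → NEW=0, ERR=1724555/16384
(2,2): OLD=10875103/65536 → NEW=255, ERR=-5836577/65536
(2,3): OLD=183590525/1048576 → NEW=255, ERR=-83796355/1048576
(3,0): OLD=7992065/262144 → NEW=0, ERR=7992065/262144
(3,1): OLD=472627435/4194304 → NEW=0, ERR=472627435/4194304
(3,2): OLD=11077164553/67108864 → NEW=255, ERR=-6035595767/67108864
(3,3): OLD=172993702527/1073741824 → NEW=255, ERR=-100810462593/1073741824
(4,0): OLD=2057247505/67108864 → NEW=0, ERR=2057247505/67108864
(4,1): OLD=62098469121/536870912 → NEW=0, ERR=62098469121/536870912
(4,2): OLD=2953871211355/17179869184 → NEW=255, ERR=-1426995430565/17179869184
(4,3): OLD=46646658035757/274877906944 → NEW=255, ERR=-23447208234963/274877906944
(5,0): OLD=268585307563/8589934592 → NEW=0, ERR=268585307563/8589934592
(5,1): OLD=34130874245899/274877906944 → NEW=0, ERR=34130874245899/274877906944
(5,2): OLD=188678086612241/1099511627776 → NEW=255, ERR=-91697378470639/1099511627776
(5,3): OLD=2967194570976699/17592186044416 → NEW=255, ERR=-1518812870349381/17592186044416
Row 0: ..##
Row 1: ..##
Row 2: ..##
Row 3: ..##
Row 4: ..##
Row 5: ..##

Answer: ..##
..##
..##
..##
..##
..##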